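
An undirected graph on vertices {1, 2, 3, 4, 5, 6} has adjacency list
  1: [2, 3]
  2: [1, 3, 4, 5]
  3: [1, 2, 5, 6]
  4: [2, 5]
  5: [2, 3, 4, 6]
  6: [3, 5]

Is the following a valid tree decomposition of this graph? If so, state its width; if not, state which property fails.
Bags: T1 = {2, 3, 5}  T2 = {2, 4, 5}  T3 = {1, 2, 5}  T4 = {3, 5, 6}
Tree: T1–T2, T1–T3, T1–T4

A tree decomposition must satisfy three properties: every vertex lies in some bag; for every edge, both endpoints lie together in some bag; and for every vertex, the bags containing it form a connected subtree. Here edge (3,1) lies in no bag, so the decomposition is invalid.

No — edge (3,1) lies in no bag.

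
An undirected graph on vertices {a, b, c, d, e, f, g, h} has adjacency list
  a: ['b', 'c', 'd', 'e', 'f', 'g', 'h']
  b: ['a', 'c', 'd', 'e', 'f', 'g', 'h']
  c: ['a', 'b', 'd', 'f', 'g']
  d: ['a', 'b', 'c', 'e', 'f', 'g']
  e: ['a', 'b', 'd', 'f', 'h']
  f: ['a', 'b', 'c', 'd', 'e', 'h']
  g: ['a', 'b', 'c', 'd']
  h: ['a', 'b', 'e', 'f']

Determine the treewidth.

4

A width-4 tree decomposition is:
Bags: B1 = {a, b, c, d, f}  B2 = {a, b, d, e, f}  B3 = {a, b, e, f, h}  B4 = {a, b, c, d, g}
Tree: B1–B2, B2–B3, B1–B4
The largest bag has 5 vertices, giving width 4; this decomposition certifies tw(G) ≤ 4. For the lower bound, the 5 vertices {a, b, d, e, f} are pairwise adjacent, and any tree decomposition puts a clique entirely inside one bag — forcing width ≥ 4. Combining the bounds, tw(G) = 4.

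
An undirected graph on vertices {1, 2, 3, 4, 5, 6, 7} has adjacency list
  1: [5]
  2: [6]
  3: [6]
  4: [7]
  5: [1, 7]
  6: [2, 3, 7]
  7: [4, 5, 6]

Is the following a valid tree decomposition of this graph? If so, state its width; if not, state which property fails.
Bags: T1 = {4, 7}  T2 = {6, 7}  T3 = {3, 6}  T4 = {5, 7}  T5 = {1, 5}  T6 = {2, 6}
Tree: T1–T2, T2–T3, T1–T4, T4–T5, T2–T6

Every vertex of G appears in some bag (union = {1, 2, 3, 4, 5, 6, 7}); every edge is covered by a bag; and for each vertex v the set of bags containing v is connected in the bag tree. The decomposition is therefore valid. The largest bag has 2 vertices, so the width is 1.

Yes; width 1.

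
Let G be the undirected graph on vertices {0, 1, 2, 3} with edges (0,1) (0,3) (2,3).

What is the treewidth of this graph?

1

A width-1 tree decomposition is:
Bags: B1 = {0, 1}  B2 = {0, 3}  B3 = {2, 3}
Tree: B1–B2, B2–B3
Every bag has size at most 2, so the width is 2 − 1 = 1 and tw(G) ≤ 1. Any graph with an edge has treewidth ≥ 1, and G has the edge 1–0. Hence tw(G) = 1 exactly.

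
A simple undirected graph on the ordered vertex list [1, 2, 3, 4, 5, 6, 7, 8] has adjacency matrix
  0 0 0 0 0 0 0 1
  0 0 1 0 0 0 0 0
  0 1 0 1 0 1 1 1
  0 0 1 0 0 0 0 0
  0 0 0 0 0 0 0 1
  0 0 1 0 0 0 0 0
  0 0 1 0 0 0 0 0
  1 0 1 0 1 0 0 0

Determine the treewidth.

1

A width-1 tree decomposition is:
Bags: B1 = {3, 8}  B2 = {3, 4}  B3 = {5, 8}  B4 = {3, 7}  B5 = {3, 6}  B6 = {2, 3}  B7 = {1, 8}
Tree: B1–B2, B1–B3, B2–B4, B2–B5, B4–B6, B1–B7
Every bag has size at most 2, so the width is 2 − 1 = 1 and tw(G) ≤ 1. Any graph with an edge has treewidth ≥ 1, and G has the edge 8–3. The upper and lower bounds meet at 1, so that is the treewidth.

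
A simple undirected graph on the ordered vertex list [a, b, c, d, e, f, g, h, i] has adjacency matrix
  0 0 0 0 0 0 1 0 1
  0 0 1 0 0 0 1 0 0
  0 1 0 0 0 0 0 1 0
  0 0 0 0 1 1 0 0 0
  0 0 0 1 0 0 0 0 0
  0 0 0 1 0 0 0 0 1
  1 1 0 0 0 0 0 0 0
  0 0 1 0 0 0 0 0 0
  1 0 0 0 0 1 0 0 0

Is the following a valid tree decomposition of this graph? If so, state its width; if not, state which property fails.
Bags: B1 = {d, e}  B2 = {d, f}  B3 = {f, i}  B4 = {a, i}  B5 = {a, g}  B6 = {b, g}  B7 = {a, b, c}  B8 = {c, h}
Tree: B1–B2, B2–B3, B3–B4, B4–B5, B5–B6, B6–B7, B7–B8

A tree decomposition must satisfy three properties: every vertex lies in some bag; for every edge, both endpoints lie together in some bag; and for every vertex, the bags containing it form a connected subtree. Here bags containing vertex a are not connected in the tree, so the decomposition is invalid.

No — bags containing vertex a are not connected in the tree.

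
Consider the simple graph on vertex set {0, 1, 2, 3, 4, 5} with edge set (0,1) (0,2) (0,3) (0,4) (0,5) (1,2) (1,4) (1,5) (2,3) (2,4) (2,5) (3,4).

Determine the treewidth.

3

A width-3 tree decomposition is:
Bags: B1 = {0, 1, 2, 5}  B2 = {0, 1, 2, 4}  B3 = {0, 2, 3, 4}
Tree: B1–B2, B2–B3
Each bag holds 4 vertices, so the decomposition has width 3, which upper-bounds the treewidth. On the other hand G contains the 4-clique {0, 1, 2, 4}. A clique must lie in a single bag of any decomposition, so no decomposition can have width below 3. Combining the bounds, tw(G) = 3.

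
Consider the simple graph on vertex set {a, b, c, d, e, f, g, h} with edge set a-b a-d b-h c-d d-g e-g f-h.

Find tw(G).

1

A width-1 tree decomposition is:
Bags: B1 = {c, d}  B2 = {d, g}  B3 = {a, d}  B4 = {a, b}  B5 = {e, g}  B6 = {b, h}  B7 = {f, h}
Tree: B1–B2, B2–B3, B3–B4, B2–B5, B4–B6, B6–B7
The largest bag has 2 vertices, giving width 1; this decomposition certifies tw(G) ≤ 1. Any graph with an edge has treewidth ≥ 1, and G has the edge c–d. The upper and lower bounds meet at 1, so that is the treewidth.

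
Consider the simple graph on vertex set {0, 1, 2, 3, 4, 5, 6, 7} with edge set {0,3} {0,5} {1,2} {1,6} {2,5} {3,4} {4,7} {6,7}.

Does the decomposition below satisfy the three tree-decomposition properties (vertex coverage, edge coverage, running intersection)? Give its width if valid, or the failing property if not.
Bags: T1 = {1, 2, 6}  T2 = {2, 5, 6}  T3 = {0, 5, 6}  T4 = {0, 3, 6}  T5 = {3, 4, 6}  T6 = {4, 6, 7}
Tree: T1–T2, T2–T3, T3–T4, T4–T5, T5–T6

Yes; width 2.

Checking the three conditions: (i) the bags cover all of {0, 1, 2, 3, 4, 5, 6, 7}; (ii) for each edge, some bag contains both endpoints; (iii) the bags containing any fixed vertex form a subtree. All hold, so the decomposition is valid with width 3 − 1 = 2.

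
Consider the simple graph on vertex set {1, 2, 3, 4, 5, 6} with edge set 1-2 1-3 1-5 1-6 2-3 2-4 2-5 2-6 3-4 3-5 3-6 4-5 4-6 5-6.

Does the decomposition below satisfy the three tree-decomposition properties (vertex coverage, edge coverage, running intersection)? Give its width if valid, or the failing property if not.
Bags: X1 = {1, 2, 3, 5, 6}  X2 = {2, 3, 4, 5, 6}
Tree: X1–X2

Yes; width 4.

Checking the three conditions: (i) the bags cover all of {1, 2, 3, 4, 5, 6}; (ii) for each edge, some bag contains both endpoints; (iii) the bags containing any fixed vertex form a subtree. All hold, so the decomposition is valid with width 5 − 1 = 4.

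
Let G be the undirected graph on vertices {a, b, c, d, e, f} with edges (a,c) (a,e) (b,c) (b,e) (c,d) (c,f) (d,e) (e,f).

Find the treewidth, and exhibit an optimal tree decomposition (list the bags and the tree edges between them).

Treewidth 2.
One such decomposition:
Bags: B1 = {a, c, e}  B2 = {b, c, e}  B3 = {c, e, f}  B4 = {c, d, e}
Tree: B1–B2, B2–B3, B3–B4

The largest bag has 3 vertices, giving width 2; this decomposition certifies tw(G) ≤ 2. Since c–a–e–b–c is a cycle in G, G is not acyclic. Forests are exactly the graphs of treewidth ≤ 1, so tw(G) ≥ 2. Therefore the treewidth is 2.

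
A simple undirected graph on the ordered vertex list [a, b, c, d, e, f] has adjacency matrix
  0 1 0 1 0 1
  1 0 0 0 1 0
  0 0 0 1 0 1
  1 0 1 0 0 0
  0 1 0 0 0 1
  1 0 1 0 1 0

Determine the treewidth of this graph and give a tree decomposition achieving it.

Every bag has size at most 3, so the width is 3 − 1 = 2 and tw(G) ≤ 2. For the lower bound, G contains the cycle e–b–a–f–e, so G is not a forest; only forests have treewidth ≤ 1, hence tw(G) ≥ 2. Therefore the treewidth is 2.

Treewidth 2.
Bags: B1 = {b, e, f}  B2 = {a, b, f}  B3 = {a, c, f}  B4 = {a, c, d}
Tree: B1–B2, B2–B3, B3–B4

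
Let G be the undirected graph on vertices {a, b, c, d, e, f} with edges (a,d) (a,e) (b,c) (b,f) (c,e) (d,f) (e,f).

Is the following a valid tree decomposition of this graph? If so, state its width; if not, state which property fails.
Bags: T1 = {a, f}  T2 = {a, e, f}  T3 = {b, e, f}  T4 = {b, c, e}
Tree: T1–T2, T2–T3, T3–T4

No — vertex d appears in no bag.

A tree decomposition must satisfy three properties: every vertex lies in some bag; for every edge, both endpoints lie together in some bag; and for every vertex, the bags containing it form a connected subtree. Here vertex d appears in no bag, so the decomposition is invalid.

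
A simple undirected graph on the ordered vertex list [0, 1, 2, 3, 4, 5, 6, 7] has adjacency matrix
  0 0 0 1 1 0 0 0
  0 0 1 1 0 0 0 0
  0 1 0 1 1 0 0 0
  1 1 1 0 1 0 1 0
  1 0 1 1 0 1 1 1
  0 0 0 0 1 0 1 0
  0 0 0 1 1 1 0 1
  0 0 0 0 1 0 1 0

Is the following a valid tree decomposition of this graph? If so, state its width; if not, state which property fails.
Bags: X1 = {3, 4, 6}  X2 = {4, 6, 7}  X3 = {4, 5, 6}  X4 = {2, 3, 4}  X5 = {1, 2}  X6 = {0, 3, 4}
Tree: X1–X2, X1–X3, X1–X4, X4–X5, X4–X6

A tree decomposition must satisfy three properties: every vertex lies in some bag; for every edge, both endpoints lie together in some bag; and for every vertex, the bags containing it form a connected subtree. Here edge (3,1) lies in no bag, so the decomposition is invalid.

No — edge (3,1) lies in no bag.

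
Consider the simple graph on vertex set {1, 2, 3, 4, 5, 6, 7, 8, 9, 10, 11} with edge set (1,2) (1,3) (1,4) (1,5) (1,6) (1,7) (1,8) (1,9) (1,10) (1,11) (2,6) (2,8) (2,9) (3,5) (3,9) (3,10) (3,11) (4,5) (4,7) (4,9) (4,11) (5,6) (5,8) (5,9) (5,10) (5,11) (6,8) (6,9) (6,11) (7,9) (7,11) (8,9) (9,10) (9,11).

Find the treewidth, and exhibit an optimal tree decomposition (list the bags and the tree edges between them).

Treewidth 4.
One such decomposition:
Bags: B1 = {1, 5, 6, 8, 9}  B2 = {1, 5, 6, 9, 11}  B3 = {1, 4, 5, 9, 11}  B4 = {1, 4, 7, 9, 11}  B5 = {1, 2, 6, 8, 9}  B6 = {1, 3, 5, 9, 11}  B7 = {1, 3, 5, 9, 10}
Tree: B1–B2, B2–B3, B3–B4, B1–B5, B3–B6, B6–B7

The largest bag has 5 vertices, giving width 4; this decomposition certifies tw(G) ≤ 4. On the other hand G contains the 5-clique {1, 2, 6, 8, 9}. A clique must lie in a single bag of any decomposition, so no decomposition can have width below 4. The upper and lower bounds meet at 4, so that is the treewidth.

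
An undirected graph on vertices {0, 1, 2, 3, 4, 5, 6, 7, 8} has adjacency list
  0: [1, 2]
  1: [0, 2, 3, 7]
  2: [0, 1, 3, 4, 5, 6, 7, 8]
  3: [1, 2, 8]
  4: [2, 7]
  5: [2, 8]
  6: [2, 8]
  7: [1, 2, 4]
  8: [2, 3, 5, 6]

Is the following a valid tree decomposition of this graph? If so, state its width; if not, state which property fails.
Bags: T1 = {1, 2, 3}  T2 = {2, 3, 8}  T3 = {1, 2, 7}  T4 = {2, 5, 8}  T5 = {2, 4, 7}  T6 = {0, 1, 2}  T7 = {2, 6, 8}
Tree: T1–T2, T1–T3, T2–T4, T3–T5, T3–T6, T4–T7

Yes; width 2.

Vertex coverage: the bags together contain {0, 1, 2, 3, 4, 5, 6, 7, 8}, the full vertex set. Edge coverage: each edge of G has both endpoints in at least one bag. Running intersection: for every vertex, the bags containing it form a connected subtree. All three properties hold, so this is a valid tree decomposition of width max|bag| − 1 = 2, and hence tw(G) ≤ 2.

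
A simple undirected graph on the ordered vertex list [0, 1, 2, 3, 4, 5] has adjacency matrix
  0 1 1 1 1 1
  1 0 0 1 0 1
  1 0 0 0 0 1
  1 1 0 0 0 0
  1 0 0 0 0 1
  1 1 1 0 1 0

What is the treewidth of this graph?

2

A width-2 tree decomposition is:
Bags: B1 = {0, 2, 5}  B2 = {0, 1, 5}  B3 = {0, 4, 5}  B4 = {0, 1, 3}
Tree: B1–B2, B1–B3, B2–B4
Every bag has size at most 3, so the width is 3 − 1 = 2 and tw(G) ≤ 2. Conversely, {0, 1, 3} is a clique of size 3, and the vertices of any clique must share a bag in every tree decomposition; so some bag has ≥ 3 vertices and tw(G) ≥ 2. Combining the bounds, tw(G) = 2.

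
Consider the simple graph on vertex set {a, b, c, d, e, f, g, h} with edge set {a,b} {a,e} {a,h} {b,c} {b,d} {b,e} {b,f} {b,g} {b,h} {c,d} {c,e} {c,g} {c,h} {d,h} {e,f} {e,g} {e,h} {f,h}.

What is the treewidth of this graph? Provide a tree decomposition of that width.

Treewidth 3.
Bags: B1 = {b, c, e, h}  B2 = {b, c, d, h}  B3 = {b, c, e, g}  B4 = {a, b, e, h}  B5 = {b, e, f, h}
Tree: B1–B2, B1–B3, B1–B4, B4–B5

Every bag has size at most 4, so the width is 4 − 1 = 3 and tw(G) ≤ 3. For the lower bound, the 4 vertices {b, c, e, g} are pairwise adjacent, and any tree decomposition puts a clique entirely inside one bag — forcing width ≥ 3. Therefore the treewidth is 3.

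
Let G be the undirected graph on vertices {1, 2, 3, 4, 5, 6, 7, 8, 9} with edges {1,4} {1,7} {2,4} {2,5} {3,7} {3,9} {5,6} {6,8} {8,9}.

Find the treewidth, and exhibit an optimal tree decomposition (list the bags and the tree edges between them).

Treewidth 2.
One optimal decomposition is:
Bags: B1 = {5, 6, 8}  B2 = {5, 8, 9}  B3 = {3, 5, 9}  B4 = {3, 5, 7}  B5 = {1, 5, 7}  B6 = {1, 4, 5}  B7 = {2, 4, 5}
Tree: B1–B2, B2–B3, B3–B4, B4–B5, B5–B6, B6–B7

The largest bag has 3 vertices, giving width 2; this decomposition certifies tw(G) ≤ 2. Since 5–6–8–9–3–7–1–4–2–5 is a cycle in G, G is not acyclic. Forests are exactly the graphs of treewidth ≤ 1, so tw(G) ≥ 2. The upper and lower bounds meet at 2, so that is the treewidth.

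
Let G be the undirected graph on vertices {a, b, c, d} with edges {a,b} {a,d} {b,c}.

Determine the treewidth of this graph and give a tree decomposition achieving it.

Treewidth 1.
Bags: B1 = {b, c}  B2 = {a, b}  B3 = {a, d}
Tree: B1–B2, B2–B3

The largest bag has 2 vertices, giving width 1; this decomposition certifies tw(G) ≤ 1. Any graph with an edge has treewidth ≥ 1, and G has the edge c–b. The upper and lower bounds meet at 1, so that is the treewidth.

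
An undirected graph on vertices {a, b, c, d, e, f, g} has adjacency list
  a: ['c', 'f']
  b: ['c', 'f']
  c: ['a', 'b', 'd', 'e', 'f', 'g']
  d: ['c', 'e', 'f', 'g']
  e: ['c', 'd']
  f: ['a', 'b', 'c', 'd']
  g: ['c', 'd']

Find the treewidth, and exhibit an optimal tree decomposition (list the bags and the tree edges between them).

Every bag has size at most 3, so the width is 3 − 1 = 2 and tw(G) ≤ 2. On the other hand G contains the 3-clique {c, d, g}. A clique must lie in a single bag of any decomposition, so no decomposition can have width below 2. The upper and lower bounds meet at 2, so that is the treewidth.

Treewidth 2.
Bags: B1 = {c, d, f}  B2 = {a, c, f}  B3 = {c, d, e}  B4 = {b, c, f}  B5 = {c, d, g}
Tree: B1–B2, B1–B3, B1–B4, B1–B5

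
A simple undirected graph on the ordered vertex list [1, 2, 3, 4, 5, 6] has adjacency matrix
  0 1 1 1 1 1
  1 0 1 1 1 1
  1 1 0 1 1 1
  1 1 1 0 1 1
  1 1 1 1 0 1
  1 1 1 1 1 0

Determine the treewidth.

A width-5 tree decomposition is:
Bags: B1 = {1, 2, 3, 4, 5, 6}
Tree: (single bag)
With just one bag of size 6, the width is 6 − 1 = 5, so tw(G) ≤ 5. Conversely, {1, 2, 3, 4, 5, 6} is a clique of size 6, and the vertices of any clique must share a bag in every tree decomposition; so some bag has ≥ 6 vertices and tw(G) ≥ 5. Hence tw(G) = 5 exactly.

5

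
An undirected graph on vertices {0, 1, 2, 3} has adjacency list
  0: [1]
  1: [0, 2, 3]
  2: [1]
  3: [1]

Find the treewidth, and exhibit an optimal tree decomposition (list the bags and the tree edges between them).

Treewidth 1.
One optimal decomposition is:
Bags: B1 = {0, 1}  B2 = {1, 2}  B3 = {1, 3}
Tree: B1–B2, B2–B3

The largest bag has 2 vertices, giving width 1; this decomposition certifies tw(G) ≤ 1. G has an edge, so its treewidth is at least 1. The upper and lower bounds meet at 1, so that is the treewidth.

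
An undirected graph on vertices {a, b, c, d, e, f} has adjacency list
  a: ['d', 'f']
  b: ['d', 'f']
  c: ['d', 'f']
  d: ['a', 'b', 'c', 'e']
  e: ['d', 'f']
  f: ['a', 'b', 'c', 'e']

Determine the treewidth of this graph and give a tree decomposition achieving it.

Each bag holds 3 vertices, so the decomposition has width 2, which upper-bounds the treewidth. The edges a–f–e–d–a form a cycle, so G is not a tree and its treewidth is at least 2. Therefore the treewidth is 2.

Treewidth 2.
One such decomposition:
Bags: B1 = {a, d, f}  B2 = {d, e, f}  B3 = {b, d, f}  B4 = {c, d, f}
Tree: B1–B2, B2–B3, B3–B4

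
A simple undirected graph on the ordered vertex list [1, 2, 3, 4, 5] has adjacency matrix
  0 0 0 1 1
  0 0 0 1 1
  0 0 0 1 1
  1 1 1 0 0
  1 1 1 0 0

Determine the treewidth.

A width-2 tree decomposition is:
Bags: B1 = {3, 4, 5}  B2 = {1, 4, 5}  B3 = {2, 4, 5}
Tree: B1–B2, B2–B3
The largest bag has 3 vertices, giving width 2; this decomposition certifies tw(G) ≤ 2. For the lower bound, G contains the cycle 3–5–1–4–3, so G is not a forest; only forests have treewidth ≤ 1, hence tw(G) ≥ 2. Therefore the treewidth is 2.

2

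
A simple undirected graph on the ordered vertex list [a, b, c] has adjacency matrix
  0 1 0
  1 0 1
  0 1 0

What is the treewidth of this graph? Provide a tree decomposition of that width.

Treewidth 1.
One such decomposition:
Bags: B1 = {a, b}  B2 = {b, c}
Tree: B1–B2

The largest bag has 2 vertices, giving width 1; this decomposition certifies tw(G) ≤ 1. G has an edge, so its treewidth is at least 1. The upper and lower bounds meet at 1, so that is the treewidth.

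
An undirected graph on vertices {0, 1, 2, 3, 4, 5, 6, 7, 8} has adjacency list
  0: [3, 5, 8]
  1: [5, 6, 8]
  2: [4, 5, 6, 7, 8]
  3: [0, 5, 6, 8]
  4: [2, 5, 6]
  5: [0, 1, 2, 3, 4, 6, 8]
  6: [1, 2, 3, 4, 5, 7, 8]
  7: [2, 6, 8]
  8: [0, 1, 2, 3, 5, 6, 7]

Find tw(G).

3

A width-3 tree decomposition is:
Bags: B1 = {1, 5, 6, 8}  B2 = {2, 5, 6, 8}  B3 = {3, 5, 6, 8}  B4 = {2, 4, 5, 6}  B5 = {2, 6, 7, 8}  B6 = {0, 3, 5, 8}
Tree: B1–B2, B2–B3, B2–B4, B2–B5, B3–B6
Every bag has size at most 4, so the width is 4 − 1 = 3 and tw(G) ≤ 3. On the other hand G contains the 4-clique {0, 3, 5, 8}. A clique must lie in a single bag of any decomposition, so no decomposition can have width below 3. The upper and lower bounds meet at 3, so that is the treewidth.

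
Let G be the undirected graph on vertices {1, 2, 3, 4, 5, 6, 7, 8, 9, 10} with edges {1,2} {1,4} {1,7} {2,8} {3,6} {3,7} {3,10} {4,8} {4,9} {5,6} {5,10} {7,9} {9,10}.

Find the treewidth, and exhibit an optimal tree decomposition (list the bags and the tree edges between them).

Treewidth 2.
One such decomposition:
Bags: B1 = {2, 4, 8}  B2 = {1, 2, 4}  B3 = {1, 4, 9}  B4 = {1, 7, 9}  B5 = {7, 9, 10}  B6 = {3, 7, 10}  B7 = {3, 5, 10}  B8 = {3, 5, 6}
Tree: B1–B2, B2–B3, B3–B4, B4–B5, B5–B6, B6–B7, B7–B8

The largest bag has 3 vertices, giving width 2; this decomposition certifies tw(G) ≤ 2. Since 8–2–1–4–8 is a cycle in G, G is not acyclic. Forests are exactly the graphs of treewidth ≤ 1, so tw(G) ≥ 2. Combining the bounds, tw(G) = 2.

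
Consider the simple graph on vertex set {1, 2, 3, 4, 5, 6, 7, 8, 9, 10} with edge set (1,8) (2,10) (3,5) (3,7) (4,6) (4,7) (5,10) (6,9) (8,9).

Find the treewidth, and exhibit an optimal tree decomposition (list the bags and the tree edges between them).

Treewidth 1.
One optimal decomposition is:
Bags: B1 = {1, 8}  B2 = {8, 9}  B3 = {6, 9}  B4 = {4, 6}  B5 = {4, 7}  B6 = {3, 7}  B7 = {3, 5}  B8 = {5, 10}  B9 = {2, 10}
Tree: B1–B2, B2–B3, B3–B4, B4–B5, B5–B6, B6–B7, B7–B8, B8–B9

The largest bag has 2 vertices, giving width 1; this decomposition certifies tw(G) ≤ 1. G has an edge, so its treewidth is at least 1. Therefore the treewidth is 1.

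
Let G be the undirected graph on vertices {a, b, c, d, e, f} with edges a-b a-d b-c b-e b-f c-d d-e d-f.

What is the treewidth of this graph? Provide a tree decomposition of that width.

Treewidth 2.
Bags: B1 = {b, c, d}  B2 = {b, d, e}  B3 = {a, b, d}  B4 = {b, d, f}
Tree: B1–B2, B2–B3, B3–B4

Each bag holds 3 vertices, so the decomposition has width 2, which upper-bounds the treewidth. The edges d–c–b–e–d form a cycle, so G is not a tree and its treewidth is at least 2. Combining the bounds, tw(G) = 2.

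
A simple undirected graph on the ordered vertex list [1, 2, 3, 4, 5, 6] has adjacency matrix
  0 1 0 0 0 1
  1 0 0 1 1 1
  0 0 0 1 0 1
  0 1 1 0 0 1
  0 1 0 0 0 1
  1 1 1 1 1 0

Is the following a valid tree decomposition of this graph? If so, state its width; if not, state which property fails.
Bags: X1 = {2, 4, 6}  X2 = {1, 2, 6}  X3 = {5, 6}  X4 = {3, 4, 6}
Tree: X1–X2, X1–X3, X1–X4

No — edge (2,5) lies in no bag.

A tree decomposition must satisfy three properties: every vertex lies in some bag; for every edge, both endpoints lie together in some bag; and for every vertex, the bags containing it form a connected subtree. Here edge (2,5) lies in no bag, so the decomposition is invalid.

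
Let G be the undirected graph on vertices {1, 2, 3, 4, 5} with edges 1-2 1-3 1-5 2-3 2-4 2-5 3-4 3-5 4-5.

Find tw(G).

3

A width-3 tree decomposition is:
Bags: B1 = {1, 2, 3, 5}  B2 = {2, 3, 4, 5}
Tree: B1–B2
Every bag has size at most 4, so the width is 4 − 1 = 3 and tw(G) ≤ 3. For the lower bound, the 4 vertices {1, 2, 3, 5} are pairwise adjacent, and any tree decomposition puts a clique entirely inside one bag — forcing width ≥ 3. The upper and lower bounds meet at 3, so that is the treewidth.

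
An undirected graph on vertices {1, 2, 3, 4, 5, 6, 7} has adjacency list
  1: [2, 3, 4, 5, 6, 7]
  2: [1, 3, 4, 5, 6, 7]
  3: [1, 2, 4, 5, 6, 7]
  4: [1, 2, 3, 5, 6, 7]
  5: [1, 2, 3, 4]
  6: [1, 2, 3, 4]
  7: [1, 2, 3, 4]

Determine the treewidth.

4

A width-4 tree decomposition is:
Bags: B1 = {1, 2, 3, 4, 5}  B2 = {1, 2, 3, 4, 7}  B3 = {1, 2, 3, 4, 6}
Tree: B1–B2, B1–B3
The largest bag has 5 vertices, giving width 4; this decomposition certifies tw(G) ≤ 4. Conversely, {1, 2, 3, 4, 5} is a clique of size 5, and the vertices of any clique must share a bag in every tree decomposition; so some bag has ≥ 5 vertices and tw(G) ≥ 4. The upper and lower bounds meet at 4, so that is the treewidth.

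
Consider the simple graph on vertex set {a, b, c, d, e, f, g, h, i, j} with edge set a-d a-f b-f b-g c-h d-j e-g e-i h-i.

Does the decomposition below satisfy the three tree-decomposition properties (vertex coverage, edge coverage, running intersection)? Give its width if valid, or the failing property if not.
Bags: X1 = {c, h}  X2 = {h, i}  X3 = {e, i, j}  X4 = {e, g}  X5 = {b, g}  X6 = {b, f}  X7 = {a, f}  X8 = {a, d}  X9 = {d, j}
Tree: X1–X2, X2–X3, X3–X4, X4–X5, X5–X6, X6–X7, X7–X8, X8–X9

No — bags containing vertex j are not connected in the tree.

A tree decomposition must satisfy three properties: every vertex lies in some bag; for every edge, both endpoints lie together in some bag; and for every vertex, the bags containing it form a connected subtree. Here bags containing vertex j are not connected in the tree, so the decomposition is invalid.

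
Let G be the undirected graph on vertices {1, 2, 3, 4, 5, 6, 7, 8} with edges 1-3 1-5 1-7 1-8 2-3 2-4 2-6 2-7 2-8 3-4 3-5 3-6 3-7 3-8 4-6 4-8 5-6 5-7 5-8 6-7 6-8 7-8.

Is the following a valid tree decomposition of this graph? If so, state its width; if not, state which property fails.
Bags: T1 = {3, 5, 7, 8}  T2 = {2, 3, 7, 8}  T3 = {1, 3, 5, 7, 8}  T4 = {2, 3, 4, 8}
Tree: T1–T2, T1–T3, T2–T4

A tree decomposition must satisfy three properties: every vertex lies in some bag; for every edge, both endpoints lie together in some bag; and for every vertex, the bags containing it form a connected subtree. Here vertex 6 appears in no bag, so the decomposition is invalid.

No — vertex 6 appears in no bag.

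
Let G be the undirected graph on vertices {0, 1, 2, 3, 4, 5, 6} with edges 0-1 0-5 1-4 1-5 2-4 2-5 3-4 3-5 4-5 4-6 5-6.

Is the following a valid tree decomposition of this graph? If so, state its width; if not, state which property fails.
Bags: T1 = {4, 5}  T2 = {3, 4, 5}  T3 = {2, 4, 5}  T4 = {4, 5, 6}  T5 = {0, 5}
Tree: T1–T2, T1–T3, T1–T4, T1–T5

A tree decomposition must satisfy three properties: every vertex lies in some bag; for every edge, both endpoints lie together in some bag; and for every vertex, the bags containing it form a connected subtree. Here vertex 1 appears in no bag, so the decomposition is invalid.

No — vertex 1 appears in no bag.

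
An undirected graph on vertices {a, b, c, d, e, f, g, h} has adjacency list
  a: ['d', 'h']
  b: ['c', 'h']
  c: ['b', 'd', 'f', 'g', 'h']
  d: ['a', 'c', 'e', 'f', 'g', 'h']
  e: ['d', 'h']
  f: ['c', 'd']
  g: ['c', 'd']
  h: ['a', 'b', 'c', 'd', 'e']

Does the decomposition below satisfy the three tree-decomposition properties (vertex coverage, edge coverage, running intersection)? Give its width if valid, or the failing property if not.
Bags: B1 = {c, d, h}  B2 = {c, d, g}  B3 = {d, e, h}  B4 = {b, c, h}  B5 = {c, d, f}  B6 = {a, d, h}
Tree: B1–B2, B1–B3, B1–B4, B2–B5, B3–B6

Checking the three conditions: (i) the bags cover all of {a, b, c, d, e, f, g, h}; (ii) for each edge, some bag contains both endpoints; (iii) the bags containing any fixed vertex form a subtree. All hold, so the decomposition is valid with width 3 − 1 = 2.

Yes; width 2.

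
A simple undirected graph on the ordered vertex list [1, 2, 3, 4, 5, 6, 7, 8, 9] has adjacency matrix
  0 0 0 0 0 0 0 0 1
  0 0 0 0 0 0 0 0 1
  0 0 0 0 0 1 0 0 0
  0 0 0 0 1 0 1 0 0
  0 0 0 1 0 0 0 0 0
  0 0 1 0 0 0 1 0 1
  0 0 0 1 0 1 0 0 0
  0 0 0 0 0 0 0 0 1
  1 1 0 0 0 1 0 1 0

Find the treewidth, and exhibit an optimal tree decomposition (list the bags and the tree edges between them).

Treewidth 1.
One such decomposition:
Bags: B1 = {1, 9}  B2 = {6, 9}  B3 = {6, 7}  B4 = {3, 6}  B5 = {2, 9}  B6 = {4, 7}  B7 = {4, 5}  B8 = {8, 9}
Tree: B1–B2, B2–B3, B2–B4, B1–B5, B3–B6, B6–B7, B2–B8

The largest bag has 2 vertices, giving width 1; this decomposition certifies tw(G) ≤ 1. G has an edge, so its treewidth is at least 1. Combining the bounds, tw(G) = 1.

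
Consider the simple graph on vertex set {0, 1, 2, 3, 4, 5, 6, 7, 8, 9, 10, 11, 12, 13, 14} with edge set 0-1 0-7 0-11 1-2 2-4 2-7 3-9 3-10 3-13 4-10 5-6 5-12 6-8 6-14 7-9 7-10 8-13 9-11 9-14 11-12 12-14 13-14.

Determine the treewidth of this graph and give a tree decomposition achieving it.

Treewidth 3.
One optimal decomposition is:
Bags: B1 = {0, 1, 2, 4}  B2 = {0, 2, 4, 7}  B3 = {0, 4, 7, 10}  B4 = {0, 7, 10, 11}  B5 = {7, 9, 10, 11}  B6 = {3, 9, 10, 11}  B7 = {3, 9, 11, 12}  B8 = {3, 9, 12, 14}  B9 = {3, 12, 13, 14}  B10 = {5, 12, 13, 14}  B11 = {5, 6, 13, 14}  B12 = {5, 6, 8, 13}
Tree: B1–B2, B2–B3, B3–B4, B4–B5, B5–B6, B6–B7, B7–B8, B8–B9, B9–B10, B10–B11, B11–B12

Each bag holds 4 vertices, so the decomposition has width 3, which upper-bounds the treewidth. For the lower bound: the 4 vertex sets {1,2,4}, {0}, {7}, {3,9,10,11} are disjoint, each induces a connected subgraph, and every pair is joined by at least one edge of G. Contracting each set to a single vertex therefore yields K_{4} as a minor, and since treewidth is minor-monotone, tw(G) ≥ tw(K_{4}) = 3. Therefore the treewidth is 3.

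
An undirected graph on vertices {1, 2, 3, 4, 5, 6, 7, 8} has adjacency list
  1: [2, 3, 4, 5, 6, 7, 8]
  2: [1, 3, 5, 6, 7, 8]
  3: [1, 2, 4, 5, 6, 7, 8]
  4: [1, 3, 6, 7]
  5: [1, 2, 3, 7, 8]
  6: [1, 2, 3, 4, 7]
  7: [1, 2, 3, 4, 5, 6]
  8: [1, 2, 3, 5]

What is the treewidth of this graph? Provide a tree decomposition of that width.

Treewidth 4.
One such decomposition:
Bags: B1 = {1, 2, 3, 5, 8}  B2 = {1, 2, 3, 5, 7}  B3 = {1, 2, 3, 6, 7}  B4 = {1, 3, 4, 6, 7}
Tree: B1–B2, B2–B3, B3–B4

The largest bag has 5 vertices, giving width 4; this decomposition certifies tw(G) ≤ 4. On the other hand G contains the 5-clique {1, 2, 3, 5, 8}. A clique must lie in a single bag of any decomposition, so no decomposition can have width below 4. Therefore the treewidth is 4.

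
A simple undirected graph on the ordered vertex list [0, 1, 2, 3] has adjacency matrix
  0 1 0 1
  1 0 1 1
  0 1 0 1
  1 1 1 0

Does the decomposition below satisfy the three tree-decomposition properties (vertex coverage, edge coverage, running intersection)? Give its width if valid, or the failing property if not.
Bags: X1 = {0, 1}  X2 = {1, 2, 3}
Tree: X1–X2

A tree decomposition must satisfy three properties: every vertex lies in some bag; for every edge, both endpoints lie together in some bag; and for every vertex, the bags containing it form a connected subtree. Here edge (3,0) lies in no bag, so the decomposition is invalid.

No — edge (3,0) lies in no bag.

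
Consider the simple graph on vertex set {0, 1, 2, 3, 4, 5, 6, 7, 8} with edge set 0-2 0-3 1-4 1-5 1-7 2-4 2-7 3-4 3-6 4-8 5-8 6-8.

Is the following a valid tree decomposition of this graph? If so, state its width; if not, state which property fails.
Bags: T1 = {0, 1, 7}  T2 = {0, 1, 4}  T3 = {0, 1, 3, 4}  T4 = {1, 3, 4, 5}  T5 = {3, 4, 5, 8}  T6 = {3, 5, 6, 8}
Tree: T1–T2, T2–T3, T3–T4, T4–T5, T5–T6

No — vertex 2 appears in no bag.

A tree decomposition must satisfy three properties: every vertex lies in some bag; for every edge, both endpoints lie together in some bag; and for every vertex, the bags containing it form a connected subtree. Here vertex 2 appears in no bag, so the decomposition is invalid.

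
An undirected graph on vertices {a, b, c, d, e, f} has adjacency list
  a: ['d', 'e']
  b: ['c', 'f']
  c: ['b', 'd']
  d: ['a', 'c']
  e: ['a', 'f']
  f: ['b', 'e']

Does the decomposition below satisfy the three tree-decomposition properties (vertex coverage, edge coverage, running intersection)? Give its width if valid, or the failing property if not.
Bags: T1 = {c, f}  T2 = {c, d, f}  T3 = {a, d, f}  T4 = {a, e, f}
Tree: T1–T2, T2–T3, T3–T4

A tree decomposition must satisfy three properties: every vertex lies in some bag; for every edge, both endpoints lie together in some bag; and for every vertex, the bags containing it form a connected subtree. Here vertex b appears in no bag, so the decomposition is invalid.

No — vertex b appears in no bag.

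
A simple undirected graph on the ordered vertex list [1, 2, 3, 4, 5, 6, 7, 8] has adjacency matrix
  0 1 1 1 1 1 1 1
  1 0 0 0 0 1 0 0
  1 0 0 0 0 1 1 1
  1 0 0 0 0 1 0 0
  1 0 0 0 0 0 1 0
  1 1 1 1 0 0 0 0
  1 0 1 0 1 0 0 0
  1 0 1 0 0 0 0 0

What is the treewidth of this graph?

2

A width-2 tree decomposition is:
Bags: B1 = {1, 3, 8}  B2 = {1, 3, 7}  B3 = {1, 5, 7}  B4 = {1, 3, 6}  B5 = {1, 4, 6}  B6 = {1, 2, 6}
Tree: B1–B2, B2–B3, B2–B4, B4–B5, B4–B6
Every bag has size at most 3, so the width is 3 − 1 = 2 and tw(G) ≤ 2. Conversely, {1, 2, 6} is a clique of size 3, and the vertices of any clique must share a bag in every tree decomposition; so some bag has ≥ 3 vertices and tw(G) ≥ 2. Combining the bounds, tw(G) = 2.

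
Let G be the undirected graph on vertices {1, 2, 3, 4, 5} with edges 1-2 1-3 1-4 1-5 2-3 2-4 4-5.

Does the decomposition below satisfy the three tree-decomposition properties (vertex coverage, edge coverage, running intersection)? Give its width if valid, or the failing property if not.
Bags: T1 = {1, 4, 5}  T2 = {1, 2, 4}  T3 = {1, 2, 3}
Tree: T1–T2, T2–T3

Checking the three conditions: (i) the bags cover all of {1, 2, 3, 4, 5}; (ii) for each edge, some bag contains both endpoints; (iii) the bags containing any fixed vertex form a subtree. All hold, so the decomposition is valid with width 3 − 1 = 2.

Yes; width 2.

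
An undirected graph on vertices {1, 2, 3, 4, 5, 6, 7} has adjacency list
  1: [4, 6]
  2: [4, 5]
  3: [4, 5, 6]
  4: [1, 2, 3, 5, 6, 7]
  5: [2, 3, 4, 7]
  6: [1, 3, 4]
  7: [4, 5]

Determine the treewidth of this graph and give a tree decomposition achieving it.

Every bag has size at most 3, so the width is 3 − 1 = 2 and tw(G) ≤ 2. For the lower bound, the 3 vertices {1, 4, 6} are pairwise adjacent, and any tree decomposition puts a clique entirely inside one bag — forcing width ≥ 2. Therefore the treewidth is 2.

Treewidth 2.
One optimal decomposition is:
Bags: B1 = {1, 4, 6}  B2 = {3, 4, 6}  B3 = {3, 4, 5}  B4 = {2, 4, 5}  B5 = {4, 5, 7}
Tree: B1–B2, B2–B3, B3–B4, B3–B5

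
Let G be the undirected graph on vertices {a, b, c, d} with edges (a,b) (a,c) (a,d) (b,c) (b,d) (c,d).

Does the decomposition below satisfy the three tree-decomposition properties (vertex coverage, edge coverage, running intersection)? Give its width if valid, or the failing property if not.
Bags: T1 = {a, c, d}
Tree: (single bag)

A tree decomposition must satisfy three properties: every vertex lies in some bag; for every edge, both endpoints lie together in some bag; and for every vertex, the bags containing it form a connected subtree. Here vertex b appears in no bag, so the decomposition is invalid.

No — vertex b appears in no bag.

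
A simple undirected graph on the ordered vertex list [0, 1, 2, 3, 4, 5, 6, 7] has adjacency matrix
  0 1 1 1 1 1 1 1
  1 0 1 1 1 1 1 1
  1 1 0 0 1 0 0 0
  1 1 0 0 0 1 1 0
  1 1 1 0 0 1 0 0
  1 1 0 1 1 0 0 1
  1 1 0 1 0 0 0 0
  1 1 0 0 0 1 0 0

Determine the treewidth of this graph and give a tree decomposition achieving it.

Every bag has size at most 4, so the width is 4 − 1 = 3 and tw(G) ≤ 3. For the lower bound, the 4 vertices {0, 1, 2, 4} are pairwise adjacent, and any tree decomposition puts a clique entirely inside one bag — forcing width ≥ 3. Hence tw(G) = 3 exactly.

Treewidth 3.
One optimal decomposition is:
Bags: B1 = {0, 1, 3, 5}  B2 = {0, 1, 5, 7}  B3 = {0, 1, 3, 6}  B4 = {0, 1, 4, 5}  B5 = {0, 1, 2, 4}
Tree: B1–B2, B1–B3, B2–B4, B4–B5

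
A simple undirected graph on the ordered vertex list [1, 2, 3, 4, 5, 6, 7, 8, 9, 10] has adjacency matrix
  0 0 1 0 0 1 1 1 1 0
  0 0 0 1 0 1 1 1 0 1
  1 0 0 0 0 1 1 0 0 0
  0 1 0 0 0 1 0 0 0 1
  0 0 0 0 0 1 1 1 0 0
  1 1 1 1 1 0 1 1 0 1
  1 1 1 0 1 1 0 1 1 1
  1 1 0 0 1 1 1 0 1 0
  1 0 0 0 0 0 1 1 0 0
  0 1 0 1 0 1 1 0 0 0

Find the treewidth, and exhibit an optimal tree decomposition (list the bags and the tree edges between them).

Treewidth 3.
One such decomposition:
Bags: B1 = {5, 6, 7, 8}  B2 = {1, 6, 7, 8}  B3 = {2, 6, 7, 8}  B4 = {1, 7, 8, 9}  B5 = {2, 6, 7, 10}  B6 = {2, 4, 6, 10}  B7 = {1, 3, 6, 7}
Tree: B1–B2, B2–B3, B2–B4, B3–B5, B5–B6, B2–B7

Every bag has size at most 4, so the width is 4 − 1 = 3 and tw(G) ≤ 3. For the lower bound, the 4 vertices {1, 7, 8, 9} are pairwise adjacent, and any tree decomposition puts a clique entirely inside one bag — forcing width ≥ 3. Combining the bounds, tw(G) = 3.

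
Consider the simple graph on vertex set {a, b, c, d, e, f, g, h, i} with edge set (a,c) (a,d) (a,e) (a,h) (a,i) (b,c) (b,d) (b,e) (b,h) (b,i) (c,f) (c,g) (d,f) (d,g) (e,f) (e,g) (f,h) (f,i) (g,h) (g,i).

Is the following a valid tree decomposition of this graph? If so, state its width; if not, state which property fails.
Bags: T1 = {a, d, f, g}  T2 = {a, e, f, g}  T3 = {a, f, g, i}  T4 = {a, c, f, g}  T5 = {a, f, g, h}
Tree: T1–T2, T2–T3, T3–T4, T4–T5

A tree decomposition must satisfy three properties: every vertex lies in some bag; for every edge, both endpoints lie together in some bag; and for every vertex, the bags containing it form a connected subtree. Here vertex b appears in no bag, so the decomposition is invalid.

No — vertex b appears in no bag.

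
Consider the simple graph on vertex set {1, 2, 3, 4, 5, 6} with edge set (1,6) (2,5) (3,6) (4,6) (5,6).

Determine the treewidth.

1

A width-1 tree decomposition is:
Bags: B1 = {1, 6}  B2 = {5, 6}  B3 = {4, 6}  B4 = {2, 5}  B5 = {3, 6}
Tree: B1–B2, B1–B3, B2–B4, B1–B5
Every bag has size at most 2, so the width is 2 − 1 = 1 and tw(G) ≤ 1. Any graph with an edge has treewidth ≥ 1, and G has the edge 6–1. The upper and lower bounds meet at 1, so that is the treewidth.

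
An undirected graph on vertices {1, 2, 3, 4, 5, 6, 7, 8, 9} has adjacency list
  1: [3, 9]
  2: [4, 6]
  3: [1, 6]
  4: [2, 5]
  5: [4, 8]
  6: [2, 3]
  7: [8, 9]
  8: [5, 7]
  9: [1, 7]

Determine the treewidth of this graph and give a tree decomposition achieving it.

Every bag has size at most 3, so the width is 3 − 1 = 2 and tw(G) ≤ 2. The edges 1–3–6–2–4–5–8–7–9–1 form a cycle, so G is not a tree and its treewidth is at least 2. Combining the bounds, tw(G) = 2.

Treewidth 2.
One optimal decomposition is:
Bags: B1 = {1, 3, 6}  B2 = {1, 2, 6}  B3 = {1, 2, 4}  B4 = {1, 4, 5}  B5 = {1, 5, 8}  B6 = {1, 7, 8}  B7 = {1, 7, 9}
Tree: B1–B2, B2–B3, B3–B4, B4–B5, B5–B6, B6–B7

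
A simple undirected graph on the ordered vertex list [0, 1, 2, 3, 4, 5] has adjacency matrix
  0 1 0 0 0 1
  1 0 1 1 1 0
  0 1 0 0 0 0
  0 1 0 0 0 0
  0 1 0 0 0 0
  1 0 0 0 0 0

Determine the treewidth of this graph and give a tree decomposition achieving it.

The largest bag has 2 vertices, giving width 1; this decomposition certifies tw(G) ≤ 1. Since G has at least one edge (e.g. 1–3), it is not an edgeless graph, so tw(G) ≥ 1. The upper and lower bounds meet at 1, so that is the treewidth.

Treewidth 1.
One such decomposition:
Bags: B1 = {1, 3}  B2 = {0, 1}  B3 = {1, 2}  B4 = {0, 5}  B5 = {1, 4}
Tree: B1–B2, B2–B3, B2–B4, B3–B5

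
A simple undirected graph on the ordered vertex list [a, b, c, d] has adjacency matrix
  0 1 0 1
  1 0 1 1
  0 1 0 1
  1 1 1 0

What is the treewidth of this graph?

A width-2 tree decomposition is:
Bags: B1 = {a, b, d}  B2 = {b, c, d}
Tree: B1–B2
Every bag has size at most 3, so the width is 3 − 1 = 2 and tw(G) ≤ 2. On the other hand G contains the 3-clique {b, c, d}. A clique must lie in a single bag of any decomposition, so no decomposition can have width below 2. Therefore the treewidth is 2.

2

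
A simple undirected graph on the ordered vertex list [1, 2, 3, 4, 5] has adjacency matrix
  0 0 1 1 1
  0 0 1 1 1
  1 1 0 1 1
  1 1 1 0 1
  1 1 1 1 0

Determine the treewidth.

3

A width-3 tree decomposition is:
Bags: B1 = {2, 3, 4, 5}  B2 = {1, 3, 4, 5}
Tree: B1–B2
Each bag holds 4 vertices, so the decomposition has width 3, which upper-bounds the treewidth. For the lower bound, the 4 vertices {1, 3, 4, 5} are pairwise adjacent, and any tree decomposition puts a clique entirely inside one bag — forcing width ≥ 3. Therefore the treewidth is 3.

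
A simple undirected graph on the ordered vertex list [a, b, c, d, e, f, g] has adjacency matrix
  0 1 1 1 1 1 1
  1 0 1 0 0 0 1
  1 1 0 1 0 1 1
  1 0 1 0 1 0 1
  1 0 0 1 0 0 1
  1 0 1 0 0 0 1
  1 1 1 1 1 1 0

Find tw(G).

A width-3 tree decomposition is:
Bags: B1 = {a, b, c, g}  B2 = {a, c, d, g}  B3 = {a, c, f, g}  B4 = {a, d, e, g}
Tree: B1–B2, B2–B3, B2–B4
The largest bag has 4 vertices, giving width 3; this decomposition certifies tw(G) ≤ 3. For the lower bound, the 4 vertices {a, d, e, g} are pairwise adjacent, and any tree decomposition puts a clique entirely inside one bag — forcing width ≥ 3. Therefore the treewidth is 3.

3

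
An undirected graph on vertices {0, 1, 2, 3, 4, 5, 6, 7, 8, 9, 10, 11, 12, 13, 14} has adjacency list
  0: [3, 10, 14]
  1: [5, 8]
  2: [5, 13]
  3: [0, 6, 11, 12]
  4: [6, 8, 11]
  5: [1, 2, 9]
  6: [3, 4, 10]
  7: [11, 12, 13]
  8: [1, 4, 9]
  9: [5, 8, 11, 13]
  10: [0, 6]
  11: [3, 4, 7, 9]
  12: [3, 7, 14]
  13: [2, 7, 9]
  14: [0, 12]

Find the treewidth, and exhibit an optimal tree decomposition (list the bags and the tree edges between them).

Treewidth 3.
One optimal decomposition is:
Bags: B1 = {0, 10, 12, 14}  B2 = {0, 3, 10, 12}  B3 = {3, 6, 10, 12}  B4 = {3, 6, 7, 12}  B5 = {3, 6, 7, 11}  B6 = {4, 6, 7, 11}  B7 = {4, 7, 11, 13}  B8 = {4, 9, 11, 13}  B9 = {4, 8, 9, 13}  B10 = {2, 8, 9, 13}  B11 = {2, 5, 8, 9}  B12 = {1, 2, 5, 8}
Tree: B1–B2, B2–B3, B3–B4, B4–B5, B5–B6, B6–B7, B7–B8, B8–B9, B9–B10, B10–B11, B11–B12

Every bag has size at most 4, so the width is 4 − 1 = 3 and tw(G) ≤ 3. For the lower bound: the 4 vertex sets {0,10,14}, {12}, {3}, {4,6,7,11} are disjoint, each induces a connected subgraph, and every pair is joined by at least one edge of G. Contracting each set to a single vertex therefore yields K_{4} as a minor, and since treewidth is minor-monotone, tw(G) ≥ tw(K_{4}) = 3. Combining the bounds, tw(G) = 3.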